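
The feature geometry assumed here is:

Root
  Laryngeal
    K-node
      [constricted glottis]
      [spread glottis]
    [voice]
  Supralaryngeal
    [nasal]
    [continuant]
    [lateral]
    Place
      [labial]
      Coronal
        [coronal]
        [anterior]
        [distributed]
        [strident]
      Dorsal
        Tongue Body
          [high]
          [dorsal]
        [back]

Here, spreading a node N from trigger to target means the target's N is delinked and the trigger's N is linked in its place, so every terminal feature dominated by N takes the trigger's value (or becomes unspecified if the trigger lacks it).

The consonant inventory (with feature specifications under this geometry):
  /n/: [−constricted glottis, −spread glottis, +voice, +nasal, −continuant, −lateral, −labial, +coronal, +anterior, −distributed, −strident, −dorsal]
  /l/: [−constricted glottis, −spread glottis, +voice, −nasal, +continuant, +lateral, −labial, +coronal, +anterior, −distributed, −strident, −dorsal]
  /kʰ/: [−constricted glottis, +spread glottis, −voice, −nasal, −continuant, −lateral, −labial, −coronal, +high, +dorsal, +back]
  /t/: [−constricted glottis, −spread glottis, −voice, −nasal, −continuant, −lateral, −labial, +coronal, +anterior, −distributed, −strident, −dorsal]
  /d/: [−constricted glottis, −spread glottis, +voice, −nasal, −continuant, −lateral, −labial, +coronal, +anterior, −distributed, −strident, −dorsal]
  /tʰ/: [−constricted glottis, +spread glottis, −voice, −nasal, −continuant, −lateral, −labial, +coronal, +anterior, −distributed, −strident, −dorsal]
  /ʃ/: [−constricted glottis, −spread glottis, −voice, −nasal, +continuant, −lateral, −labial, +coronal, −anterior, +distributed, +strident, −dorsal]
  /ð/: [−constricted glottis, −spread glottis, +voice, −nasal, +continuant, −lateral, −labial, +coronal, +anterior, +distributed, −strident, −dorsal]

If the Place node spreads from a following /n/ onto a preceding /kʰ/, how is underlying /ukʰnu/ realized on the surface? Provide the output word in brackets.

Place immediately or transitively dominates [labial], [coronal], [anterior], [distributed], [strident], [high], [dorsal], [back].
The target acquires /n/'s values for everything under Place — [−labial], [+coronal], [+anterior], [−distributed], [−strident], [−dorsal] — while keeping its own [constricted glottis], [spread glottis], [voice], ….
Among the inventory, only /tʰ/ has exactly this specification, giving the surface form [utʰnu].

[utʰnu]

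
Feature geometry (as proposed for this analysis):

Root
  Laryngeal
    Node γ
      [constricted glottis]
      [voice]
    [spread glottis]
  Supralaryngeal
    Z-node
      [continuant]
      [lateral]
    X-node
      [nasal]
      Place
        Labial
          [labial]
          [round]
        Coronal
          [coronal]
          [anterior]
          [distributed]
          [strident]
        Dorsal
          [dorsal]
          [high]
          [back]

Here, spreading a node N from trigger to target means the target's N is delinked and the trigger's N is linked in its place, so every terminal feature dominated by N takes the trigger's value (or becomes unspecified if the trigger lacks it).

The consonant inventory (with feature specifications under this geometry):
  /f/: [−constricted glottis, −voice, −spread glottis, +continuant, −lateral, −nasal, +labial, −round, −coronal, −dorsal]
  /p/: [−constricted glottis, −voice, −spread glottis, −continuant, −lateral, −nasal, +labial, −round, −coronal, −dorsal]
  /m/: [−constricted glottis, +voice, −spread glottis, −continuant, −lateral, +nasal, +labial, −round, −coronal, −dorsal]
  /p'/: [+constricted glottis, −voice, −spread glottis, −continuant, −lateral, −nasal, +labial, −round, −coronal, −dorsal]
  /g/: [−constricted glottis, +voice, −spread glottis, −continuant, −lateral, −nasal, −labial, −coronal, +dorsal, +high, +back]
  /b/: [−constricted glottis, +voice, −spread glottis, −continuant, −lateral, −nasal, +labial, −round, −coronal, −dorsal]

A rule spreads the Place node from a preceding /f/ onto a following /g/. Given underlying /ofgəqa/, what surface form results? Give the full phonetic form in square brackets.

[ofbəqa]

Place immediately or transitively dominates [labial], [round], [coronal], [anterior], [distributed], [strident], [dorsal], [high], [back].
After delinking /g/'s Place and linking /f/'s, the affected terminals become [+labial], [−round], [−coronal], [−dorsal]; [constricted glottis], [voice], [spread glottis], … (outside Place) are retained from /g/.
The resulting bundle matches /b/ in the inventory; substituting it for /g/ gives [ofbəqa].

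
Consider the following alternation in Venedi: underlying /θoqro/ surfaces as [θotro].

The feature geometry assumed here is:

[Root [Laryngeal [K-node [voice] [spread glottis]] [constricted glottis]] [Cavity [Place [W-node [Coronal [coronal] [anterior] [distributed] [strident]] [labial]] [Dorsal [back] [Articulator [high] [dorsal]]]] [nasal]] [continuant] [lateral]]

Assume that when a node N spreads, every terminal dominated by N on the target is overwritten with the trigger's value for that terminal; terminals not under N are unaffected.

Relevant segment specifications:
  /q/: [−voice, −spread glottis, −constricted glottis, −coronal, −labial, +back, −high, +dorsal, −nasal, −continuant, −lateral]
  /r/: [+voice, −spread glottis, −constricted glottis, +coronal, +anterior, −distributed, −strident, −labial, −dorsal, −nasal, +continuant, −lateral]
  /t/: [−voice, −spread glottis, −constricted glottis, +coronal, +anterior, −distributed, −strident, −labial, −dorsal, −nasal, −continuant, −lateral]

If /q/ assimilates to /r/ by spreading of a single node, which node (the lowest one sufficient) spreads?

Feature comparison: [coronal], [anterior], [distributed], [strident], [dorsal], [high], [back] differ between /q/ and [t]; the remaining terminals match.
These terminals are all dominated by Place, and no proper subconstituent of Place covers them all; Place is their lowest common ancestor.
Delinking /q/'s Place and associating /r/'s Place gives precisely the feature bundle of [t].
Features on which the two segments disagree outside Place, such as [continuant], [voice], are unchanged — nothing dominating them spread, and Place is the minimal sufficient constituent.

Place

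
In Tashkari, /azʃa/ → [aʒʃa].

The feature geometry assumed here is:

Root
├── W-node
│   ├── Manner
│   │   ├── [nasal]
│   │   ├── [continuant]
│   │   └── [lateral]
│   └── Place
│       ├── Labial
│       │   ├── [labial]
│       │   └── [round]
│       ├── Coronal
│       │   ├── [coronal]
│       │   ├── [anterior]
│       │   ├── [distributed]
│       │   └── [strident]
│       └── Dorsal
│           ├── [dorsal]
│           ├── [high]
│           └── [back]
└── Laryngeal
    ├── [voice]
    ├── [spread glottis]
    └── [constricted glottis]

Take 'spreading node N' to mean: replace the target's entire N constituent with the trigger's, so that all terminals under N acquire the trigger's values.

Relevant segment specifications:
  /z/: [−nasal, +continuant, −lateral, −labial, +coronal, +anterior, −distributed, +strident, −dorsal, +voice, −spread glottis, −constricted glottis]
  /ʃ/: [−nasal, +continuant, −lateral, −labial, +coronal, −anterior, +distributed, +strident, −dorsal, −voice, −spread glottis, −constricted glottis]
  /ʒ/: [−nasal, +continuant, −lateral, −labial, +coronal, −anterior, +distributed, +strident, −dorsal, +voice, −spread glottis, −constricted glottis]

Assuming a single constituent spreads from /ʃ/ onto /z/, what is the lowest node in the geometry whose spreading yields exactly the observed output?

Comparing /z/ with its surface form [ʒ], the features that change are [anterior], [distributed].
The smallest constituent containing every changed terminal is Coronal — each of its daughters lacks at least one of the affected features.
Spreading Coronal from /ʃ/ overwrites each of those terminals with /ʃ/'s values, yielding exactly [ʒ].
[voice], a feature on which the two segments disagree outside Coronal, is unchanged — nothing dominating it spread, and Coronal is the minimal sufficient constituent.

Coronal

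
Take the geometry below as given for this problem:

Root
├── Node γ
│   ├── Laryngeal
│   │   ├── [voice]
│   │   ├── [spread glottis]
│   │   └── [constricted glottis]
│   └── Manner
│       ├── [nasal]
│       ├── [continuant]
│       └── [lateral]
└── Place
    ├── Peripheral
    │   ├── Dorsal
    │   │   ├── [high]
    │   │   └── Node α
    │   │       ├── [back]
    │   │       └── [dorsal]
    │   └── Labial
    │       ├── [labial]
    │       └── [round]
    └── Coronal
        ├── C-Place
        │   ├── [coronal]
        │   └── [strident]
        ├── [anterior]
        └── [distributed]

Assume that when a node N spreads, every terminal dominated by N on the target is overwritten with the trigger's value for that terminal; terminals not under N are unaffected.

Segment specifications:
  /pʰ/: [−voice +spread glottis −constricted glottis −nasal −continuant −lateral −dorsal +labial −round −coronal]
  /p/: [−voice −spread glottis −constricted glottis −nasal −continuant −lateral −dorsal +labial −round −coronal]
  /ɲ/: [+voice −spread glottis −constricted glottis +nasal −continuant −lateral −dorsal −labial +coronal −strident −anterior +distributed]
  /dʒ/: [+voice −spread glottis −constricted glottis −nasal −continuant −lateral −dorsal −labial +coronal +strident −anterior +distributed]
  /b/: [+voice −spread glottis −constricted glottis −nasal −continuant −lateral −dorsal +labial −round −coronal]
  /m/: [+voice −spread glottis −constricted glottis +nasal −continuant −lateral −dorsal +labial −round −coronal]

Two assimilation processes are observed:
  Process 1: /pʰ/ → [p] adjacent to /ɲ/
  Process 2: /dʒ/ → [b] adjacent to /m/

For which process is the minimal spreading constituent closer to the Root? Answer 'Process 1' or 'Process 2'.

Process 2

Process 1 alters [spread glottis]; the lowest dominating node is [spread glottis] (depth 3 from Root).
Process 2 alters [labial], [round], [coronal], [anterior], [distributed], [strident]; the lowest common ancestor is Place (depth 1 from Root).
Place is closer to Root than [spread glottis], so Process 2 spreads the higher node.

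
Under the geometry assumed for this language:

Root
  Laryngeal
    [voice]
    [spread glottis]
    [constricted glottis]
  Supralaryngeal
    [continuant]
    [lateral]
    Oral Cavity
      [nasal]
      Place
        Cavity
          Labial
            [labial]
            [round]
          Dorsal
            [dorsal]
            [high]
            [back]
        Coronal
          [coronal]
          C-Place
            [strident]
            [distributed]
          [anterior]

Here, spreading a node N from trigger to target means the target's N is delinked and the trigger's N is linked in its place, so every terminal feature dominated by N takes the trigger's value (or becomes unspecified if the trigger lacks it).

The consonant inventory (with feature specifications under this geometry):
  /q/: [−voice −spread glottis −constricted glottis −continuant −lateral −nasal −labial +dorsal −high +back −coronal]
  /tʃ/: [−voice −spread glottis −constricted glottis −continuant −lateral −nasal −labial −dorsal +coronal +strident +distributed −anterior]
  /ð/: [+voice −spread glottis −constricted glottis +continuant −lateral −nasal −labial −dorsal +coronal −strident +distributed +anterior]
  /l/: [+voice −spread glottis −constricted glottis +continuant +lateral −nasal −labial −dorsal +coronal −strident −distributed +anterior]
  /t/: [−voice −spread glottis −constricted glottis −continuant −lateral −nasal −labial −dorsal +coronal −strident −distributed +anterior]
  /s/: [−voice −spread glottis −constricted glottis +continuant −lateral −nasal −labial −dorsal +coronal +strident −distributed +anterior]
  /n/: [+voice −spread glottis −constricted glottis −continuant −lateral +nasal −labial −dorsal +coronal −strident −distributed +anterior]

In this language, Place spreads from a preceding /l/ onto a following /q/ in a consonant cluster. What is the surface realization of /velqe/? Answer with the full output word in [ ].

Place immediately or transitively dominates [labial], [round], [dorsal], [high], [back], [coronal], [strident], [distributed], [anterior].
After delinking /q/'s Place and linking /l/'s, the affected terminals become [−labial], [−dorsal], [+coronal], [−strident], [−distributed], [+anterior]; [voice], [spread glottis], [constricted glottis], … (outside Place) are retained from /q/.
The resulting bundle matches /t/ in the inventory; substituting it for /q/ gives [velte].

[velte]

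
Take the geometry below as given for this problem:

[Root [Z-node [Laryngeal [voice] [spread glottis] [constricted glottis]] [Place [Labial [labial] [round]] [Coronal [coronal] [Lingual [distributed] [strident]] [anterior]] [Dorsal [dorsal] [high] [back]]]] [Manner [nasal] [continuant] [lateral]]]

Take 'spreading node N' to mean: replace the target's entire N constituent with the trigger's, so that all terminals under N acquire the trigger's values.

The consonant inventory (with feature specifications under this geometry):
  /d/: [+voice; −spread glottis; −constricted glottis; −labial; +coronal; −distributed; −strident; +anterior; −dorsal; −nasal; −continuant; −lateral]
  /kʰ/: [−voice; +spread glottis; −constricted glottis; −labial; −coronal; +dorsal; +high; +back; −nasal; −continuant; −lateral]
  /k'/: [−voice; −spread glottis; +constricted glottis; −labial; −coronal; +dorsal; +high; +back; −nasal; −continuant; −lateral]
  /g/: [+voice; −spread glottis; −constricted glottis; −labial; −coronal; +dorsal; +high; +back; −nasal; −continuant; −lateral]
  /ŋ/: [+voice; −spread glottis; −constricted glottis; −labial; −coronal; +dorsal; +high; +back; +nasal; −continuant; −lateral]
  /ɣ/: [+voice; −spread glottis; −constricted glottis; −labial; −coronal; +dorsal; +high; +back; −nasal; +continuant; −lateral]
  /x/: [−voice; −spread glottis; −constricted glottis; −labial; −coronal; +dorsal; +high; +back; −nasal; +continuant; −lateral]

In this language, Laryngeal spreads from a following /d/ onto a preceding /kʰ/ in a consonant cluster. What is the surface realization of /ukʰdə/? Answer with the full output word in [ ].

Laryngeal immediately or transitively dominates [voice], [spread glottis], [constricted glottis].
The target acquires /d/'s values for everything under Laryngeal — [+voice], [−spread glottis], [−constricted glottis] — while keeping its own [labial], [coronal], [dorsal], ….
The resulting bundle matches /g/ in the inventory; substituting it for /kʰ/ gives [ugdə].

[ugdə]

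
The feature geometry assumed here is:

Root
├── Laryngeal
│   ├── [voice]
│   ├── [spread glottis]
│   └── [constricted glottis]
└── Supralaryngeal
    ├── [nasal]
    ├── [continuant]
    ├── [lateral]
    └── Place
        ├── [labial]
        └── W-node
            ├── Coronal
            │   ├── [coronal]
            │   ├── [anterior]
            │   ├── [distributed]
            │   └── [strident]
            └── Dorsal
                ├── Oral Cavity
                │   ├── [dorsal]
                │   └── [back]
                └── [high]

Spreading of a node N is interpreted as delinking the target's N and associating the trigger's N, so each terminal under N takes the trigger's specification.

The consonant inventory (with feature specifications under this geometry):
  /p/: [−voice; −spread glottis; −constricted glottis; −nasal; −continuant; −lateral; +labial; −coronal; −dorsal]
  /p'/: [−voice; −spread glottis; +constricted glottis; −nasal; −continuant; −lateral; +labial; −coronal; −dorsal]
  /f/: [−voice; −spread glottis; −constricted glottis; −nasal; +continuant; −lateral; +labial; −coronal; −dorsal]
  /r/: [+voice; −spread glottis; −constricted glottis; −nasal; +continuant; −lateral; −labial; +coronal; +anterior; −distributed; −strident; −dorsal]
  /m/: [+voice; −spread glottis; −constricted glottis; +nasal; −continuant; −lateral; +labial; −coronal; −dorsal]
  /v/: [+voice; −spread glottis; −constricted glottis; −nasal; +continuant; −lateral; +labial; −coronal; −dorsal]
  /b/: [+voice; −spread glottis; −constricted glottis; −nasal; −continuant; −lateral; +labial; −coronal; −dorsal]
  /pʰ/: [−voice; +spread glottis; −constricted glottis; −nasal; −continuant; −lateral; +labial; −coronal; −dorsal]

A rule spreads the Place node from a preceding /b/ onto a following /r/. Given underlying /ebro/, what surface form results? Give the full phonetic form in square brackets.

The Place node dominates the terminals [labial], [coronal], [anterior], [distributed], [strident], [dorsal], [back], [high].
Spreading Place from /b/ onto /r/ replaces those values with /b/'s: [+labial], [−coronal], [−dorsal]. Features outside Place ([voice], [spread glottis], [constricted glottis], …) stay as in /r/.
The resulting bundle matches /v/ in the inventory; substituting it for /r/ gives [ebvo].

[ebvo]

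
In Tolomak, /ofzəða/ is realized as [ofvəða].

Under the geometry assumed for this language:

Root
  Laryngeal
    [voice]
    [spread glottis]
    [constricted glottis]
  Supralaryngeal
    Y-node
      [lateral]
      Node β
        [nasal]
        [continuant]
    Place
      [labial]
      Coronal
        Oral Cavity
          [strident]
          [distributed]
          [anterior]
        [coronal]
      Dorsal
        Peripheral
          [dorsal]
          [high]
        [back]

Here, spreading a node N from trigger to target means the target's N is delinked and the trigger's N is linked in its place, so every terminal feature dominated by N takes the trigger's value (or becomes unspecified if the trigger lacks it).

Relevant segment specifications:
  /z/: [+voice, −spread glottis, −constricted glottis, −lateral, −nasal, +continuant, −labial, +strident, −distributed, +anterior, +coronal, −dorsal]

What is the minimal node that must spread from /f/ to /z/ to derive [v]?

The alternation /z/ → [v] changes [labial], [coronal], [anterior], [distributed], [strident] and nothing else.
Tracing each changed feature up the tree, the paths first meet at Place; any lower node misses at least one of them.
If Place spreads, every terminal under it takes /f/'s value, producing [v] as observed.
[voice] stays as in /z/ although /f/ differs there, so no node dominating it spread; among the remaining candidates Place is the lowest that derives the output.

Place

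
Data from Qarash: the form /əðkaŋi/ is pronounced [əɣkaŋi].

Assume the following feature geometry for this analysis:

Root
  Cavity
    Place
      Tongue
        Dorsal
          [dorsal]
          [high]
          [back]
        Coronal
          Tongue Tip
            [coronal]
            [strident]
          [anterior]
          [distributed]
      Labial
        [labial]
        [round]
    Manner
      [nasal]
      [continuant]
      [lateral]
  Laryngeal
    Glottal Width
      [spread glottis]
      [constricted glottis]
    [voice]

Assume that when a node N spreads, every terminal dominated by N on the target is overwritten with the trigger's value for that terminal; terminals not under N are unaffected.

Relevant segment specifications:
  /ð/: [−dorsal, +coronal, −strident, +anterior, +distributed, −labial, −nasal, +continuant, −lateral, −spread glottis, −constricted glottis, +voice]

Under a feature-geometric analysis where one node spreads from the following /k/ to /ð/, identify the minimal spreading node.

/ð/ and [ɣ] differ in [coronal], [anterior], [distributed], [strident], [dorsal], [high], [back]; every other specified feature is identical.
Tracing each changed feature up the tree, the paths first meet at Tongue; any lower node misses at least one of them.
Spreading Tongue from /k/ overwrites each of those terminals with /k/'s values, yielding exactly [ɣ].
[continuant], [voice] stay as in /ð/ although /k/ differs there, so no node dominating them spread; among the remaining candidates Tongue is the lowest that derives the output.

Tongue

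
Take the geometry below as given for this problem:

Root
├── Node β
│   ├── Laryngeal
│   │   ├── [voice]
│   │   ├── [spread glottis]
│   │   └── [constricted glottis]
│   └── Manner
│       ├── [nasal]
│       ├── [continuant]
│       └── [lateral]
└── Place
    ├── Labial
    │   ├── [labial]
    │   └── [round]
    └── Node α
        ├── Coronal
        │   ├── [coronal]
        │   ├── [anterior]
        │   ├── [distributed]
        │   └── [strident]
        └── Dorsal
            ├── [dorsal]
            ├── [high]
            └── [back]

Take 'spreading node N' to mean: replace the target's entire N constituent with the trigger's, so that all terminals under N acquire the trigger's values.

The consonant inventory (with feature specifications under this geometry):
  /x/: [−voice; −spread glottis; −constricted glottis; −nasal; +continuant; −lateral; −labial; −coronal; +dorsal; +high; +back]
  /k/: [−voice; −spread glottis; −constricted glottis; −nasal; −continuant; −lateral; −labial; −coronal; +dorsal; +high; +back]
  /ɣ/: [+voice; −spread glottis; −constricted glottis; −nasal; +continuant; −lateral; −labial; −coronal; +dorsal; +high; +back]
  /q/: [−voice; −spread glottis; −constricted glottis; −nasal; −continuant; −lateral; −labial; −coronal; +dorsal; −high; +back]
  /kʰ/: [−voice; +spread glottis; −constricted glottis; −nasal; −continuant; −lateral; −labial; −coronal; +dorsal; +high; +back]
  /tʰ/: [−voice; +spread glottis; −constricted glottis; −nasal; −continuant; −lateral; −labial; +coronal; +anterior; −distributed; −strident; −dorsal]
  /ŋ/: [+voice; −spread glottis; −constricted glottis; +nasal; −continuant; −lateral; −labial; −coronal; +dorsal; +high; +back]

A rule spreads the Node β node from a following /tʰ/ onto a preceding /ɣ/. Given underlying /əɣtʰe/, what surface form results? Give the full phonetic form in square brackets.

[əkʰtʰe]

Terminals under Node β in this geometry: [voice], [spread glottis], [constricted glottis], [nasal], [continuant], [lateral].
After delinking /ɣ/'s Node β and linking /tʰ/'s, the affected terminals become [−voice], [+spread glottis], [−constricted glottis], [−nasal], [−continuant], [−lateral]; [labial], [coronal], [dorsal], … (outside Node β) are retained from /ɣ/.
The resulting bundle matches /kʰ/ in the inventory; substituting it for /ɣ/ gives [əkʰtʰe].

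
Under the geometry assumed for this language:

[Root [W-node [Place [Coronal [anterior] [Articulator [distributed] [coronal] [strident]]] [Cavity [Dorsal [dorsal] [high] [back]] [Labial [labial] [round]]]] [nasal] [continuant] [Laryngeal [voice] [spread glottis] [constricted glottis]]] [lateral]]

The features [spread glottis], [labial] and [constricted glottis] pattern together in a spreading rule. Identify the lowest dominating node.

W-node

[spread glottis]: Root / W-node / Laryngeal / [spread glottis].
[labial] lies under Labial (below W-node).
[constricted glottis]: Root / W-node / Laryngeal / [constricted glottis].
These paths first converge at W-node; no daughter of W-node dominates all 3 features, so W-node is the minimal constituent.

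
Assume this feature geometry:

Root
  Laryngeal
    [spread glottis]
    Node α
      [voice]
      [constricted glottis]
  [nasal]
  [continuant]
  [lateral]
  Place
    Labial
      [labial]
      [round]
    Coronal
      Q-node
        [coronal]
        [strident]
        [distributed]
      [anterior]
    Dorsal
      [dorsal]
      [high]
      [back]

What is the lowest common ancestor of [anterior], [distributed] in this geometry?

Coronal

[anterior]: Root ▹ Place ▹ Coronal ▹ [anterior].
[distributed]: Root ▹ Place ▹ Coronal ▹ Q-node ▹ [distributed].
Coronal is the lowest common ancestor — every listed feature sits under it, and no single subconstituent of Coronal covers them all.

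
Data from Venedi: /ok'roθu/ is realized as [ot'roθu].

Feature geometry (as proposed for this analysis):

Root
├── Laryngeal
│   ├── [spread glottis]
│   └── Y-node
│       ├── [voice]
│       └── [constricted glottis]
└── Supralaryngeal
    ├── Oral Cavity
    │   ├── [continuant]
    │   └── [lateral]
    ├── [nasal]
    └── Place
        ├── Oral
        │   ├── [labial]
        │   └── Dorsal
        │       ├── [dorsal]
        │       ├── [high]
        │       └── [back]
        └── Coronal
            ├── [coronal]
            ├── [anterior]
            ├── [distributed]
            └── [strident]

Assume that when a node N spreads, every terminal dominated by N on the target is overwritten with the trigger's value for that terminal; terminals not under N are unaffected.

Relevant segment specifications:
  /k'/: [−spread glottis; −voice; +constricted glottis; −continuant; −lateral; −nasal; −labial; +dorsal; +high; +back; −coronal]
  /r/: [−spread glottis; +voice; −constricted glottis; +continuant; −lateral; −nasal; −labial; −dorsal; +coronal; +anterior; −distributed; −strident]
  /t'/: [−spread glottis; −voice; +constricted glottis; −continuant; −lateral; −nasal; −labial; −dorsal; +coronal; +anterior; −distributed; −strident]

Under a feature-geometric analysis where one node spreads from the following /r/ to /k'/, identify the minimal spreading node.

Place

/k'/ and [t'] differ in [coronal], [anterior], [distributed], [strident], [dorsal], [high], [back]; every other specified feature is identical.
Tracing each changed feature up the tree, the paths first meet at Place; any lower node misses at least one of them.
Spreading Place from /r/ overwrites each of those terminals with /r/'s values, yielding exactly [t'].
Since [continuant] is preserved even though /r/ disagrees there, no node above Place spread.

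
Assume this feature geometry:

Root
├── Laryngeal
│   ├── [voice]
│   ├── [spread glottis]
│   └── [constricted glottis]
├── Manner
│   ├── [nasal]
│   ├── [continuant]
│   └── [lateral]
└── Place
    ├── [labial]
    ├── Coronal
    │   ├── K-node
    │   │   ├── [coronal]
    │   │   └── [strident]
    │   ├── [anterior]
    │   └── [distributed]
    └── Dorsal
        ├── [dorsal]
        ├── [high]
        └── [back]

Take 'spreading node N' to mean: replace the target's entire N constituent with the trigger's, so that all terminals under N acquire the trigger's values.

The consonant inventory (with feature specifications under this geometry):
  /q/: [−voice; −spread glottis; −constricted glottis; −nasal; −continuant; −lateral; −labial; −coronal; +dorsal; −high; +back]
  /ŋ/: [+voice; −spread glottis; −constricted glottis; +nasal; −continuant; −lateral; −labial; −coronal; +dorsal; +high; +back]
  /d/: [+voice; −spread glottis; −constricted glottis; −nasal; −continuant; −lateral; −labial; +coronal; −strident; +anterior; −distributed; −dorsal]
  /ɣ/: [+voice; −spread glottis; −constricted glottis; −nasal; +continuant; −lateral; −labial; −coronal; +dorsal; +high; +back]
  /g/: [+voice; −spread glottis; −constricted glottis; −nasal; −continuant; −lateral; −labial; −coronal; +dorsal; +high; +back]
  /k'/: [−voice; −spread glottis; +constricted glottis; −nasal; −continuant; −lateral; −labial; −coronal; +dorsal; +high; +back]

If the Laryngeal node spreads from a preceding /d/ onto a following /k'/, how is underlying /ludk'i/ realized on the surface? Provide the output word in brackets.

Terminals under Laryngeal in this geometry: [voice], [spread glottis], [constricted glottis].
The target acquires /d/'s values for everything under Laryngeal — [+voice], [−spread glottis], [−constricted glottis] — while keeping its own [nasal], [continuant], [lateral], ….
This feature bundle is that of [g], so /ludk'i/ surfaces as [ludgi].

[ludgi]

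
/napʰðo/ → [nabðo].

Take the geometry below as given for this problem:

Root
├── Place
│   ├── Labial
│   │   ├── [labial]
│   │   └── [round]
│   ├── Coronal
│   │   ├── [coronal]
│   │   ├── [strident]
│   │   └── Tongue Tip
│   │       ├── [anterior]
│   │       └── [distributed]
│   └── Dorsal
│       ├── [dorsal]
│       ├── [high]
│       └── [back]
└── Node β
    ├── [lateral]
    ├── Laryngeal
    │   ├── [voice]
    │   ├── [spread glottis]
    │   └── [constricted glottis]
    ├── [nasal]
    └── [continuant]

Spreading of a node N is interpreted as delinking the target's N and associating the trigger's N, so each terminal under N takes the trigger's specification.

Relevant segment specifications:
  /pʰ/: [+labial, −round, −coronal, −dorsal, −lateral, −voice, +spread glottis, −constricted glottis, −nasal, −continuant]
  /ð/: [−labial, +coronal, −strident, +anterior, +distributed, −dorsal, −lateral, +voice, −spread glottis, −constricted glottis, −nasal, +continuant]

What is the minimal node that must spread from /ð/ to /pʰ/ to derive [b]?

Laryngeal

Feature comparison: [voice], [spread glottis] differ between /pʰ/ and [b]; the remaining terminals match.
Tracing each changed feature up the tree, the paths first meet at Laryngeal; any lower node misses at least one of them.
Delinking /pʰ/'s Laryngeal and associating /ð/'s Laryngeal gives precisely the feature bundle of [b].
Since [continuant] is preserved even though /ð/ disagrees there, no node above Laryngeal spread.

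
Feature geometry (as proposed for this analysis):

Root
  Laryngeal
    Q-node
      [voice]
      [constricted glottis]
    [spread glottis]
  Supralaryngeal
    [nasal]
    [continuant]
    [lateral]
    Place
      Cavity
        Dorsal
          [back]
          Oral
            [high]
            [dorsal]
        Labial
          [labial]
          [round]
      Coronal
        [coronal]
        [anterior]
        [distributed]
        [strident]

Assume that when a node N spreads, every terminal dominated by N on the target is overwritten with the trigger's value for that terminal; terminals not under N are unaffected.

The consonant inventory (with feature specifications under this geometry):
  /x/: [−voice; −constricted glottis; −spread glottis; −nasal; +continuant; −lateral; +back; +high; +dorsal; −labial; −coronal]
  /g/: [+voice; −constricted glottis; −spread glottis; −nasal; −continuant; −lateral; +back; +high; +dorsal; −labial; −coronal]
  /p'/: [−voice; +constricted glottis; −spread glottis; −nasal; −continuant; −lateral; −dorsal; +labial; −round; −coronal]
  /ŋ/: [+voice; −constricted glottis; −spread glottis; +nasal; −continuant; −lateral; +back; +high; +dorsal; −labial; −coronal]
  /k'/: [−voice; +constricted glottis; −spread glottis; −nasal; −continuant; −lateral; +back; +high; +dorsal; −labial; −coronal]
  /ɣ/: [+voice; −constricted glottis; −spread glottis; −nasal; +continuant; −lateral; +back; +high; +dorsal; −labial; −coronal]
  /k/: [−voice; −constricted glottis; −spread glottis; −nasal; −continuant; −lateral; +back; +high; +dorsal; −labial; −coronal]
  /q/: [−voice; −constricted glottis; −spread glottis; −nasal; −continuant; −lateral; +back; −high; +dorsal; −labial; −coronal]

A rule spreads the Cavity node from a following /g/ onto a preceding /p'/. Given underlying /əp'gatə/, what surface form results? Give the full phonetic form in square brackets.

Terminals under Cavity in this geometry: [back], [high], [dorsal], [labial], [round].
The target acquires /g/'s values for everything under Cavity — [+back], [+high], [+dorsal], [−labial] — while keeping its own [voice], [constricted glottis], [spread glottis], ….
This feature bundle is that of [k'], so /əp'gatə/ surfaces as [ək'gatə].

[ək'gatə]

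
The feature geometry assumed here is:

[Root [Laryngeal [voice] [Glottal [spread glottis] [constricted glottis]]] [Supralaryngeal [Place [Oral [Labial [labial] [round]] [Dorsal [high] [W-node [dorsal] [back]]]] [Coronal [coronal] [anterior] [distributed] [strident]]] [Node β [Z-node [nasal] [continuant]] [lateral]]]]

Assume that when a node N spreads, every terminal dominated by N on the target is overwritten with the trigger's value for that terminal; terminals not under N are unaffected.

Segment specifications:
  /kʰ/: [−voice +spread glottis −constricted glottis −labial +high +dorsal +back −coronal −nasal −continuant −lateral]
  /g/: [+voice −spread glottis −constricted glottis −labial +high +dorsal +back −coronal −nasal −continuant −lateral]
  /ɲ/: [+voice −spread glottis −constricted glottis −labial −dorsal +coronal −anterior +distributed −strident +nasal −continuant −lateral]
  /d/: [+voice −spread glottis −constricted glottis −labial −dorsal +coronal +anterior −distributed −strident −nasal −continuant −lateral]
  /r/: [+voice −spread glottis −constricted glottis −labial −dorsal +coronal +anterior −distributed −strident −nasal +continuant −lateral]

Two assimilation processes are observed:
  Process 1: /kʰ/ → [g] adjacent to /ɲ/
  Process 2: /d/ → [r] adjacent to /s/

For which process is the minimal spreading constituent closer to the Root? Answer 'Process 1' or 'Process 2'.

Process 1: the features that change are [voice], [spread glottis]; the minimal node is Laryngeal (depth 1).
In Process 2, [continuant] changes, so the minimal spreading node is [continuant] at depth 4.
Laryngeal is closer to Root than [continuant], so Process 1 spreads the higher node.

Process 1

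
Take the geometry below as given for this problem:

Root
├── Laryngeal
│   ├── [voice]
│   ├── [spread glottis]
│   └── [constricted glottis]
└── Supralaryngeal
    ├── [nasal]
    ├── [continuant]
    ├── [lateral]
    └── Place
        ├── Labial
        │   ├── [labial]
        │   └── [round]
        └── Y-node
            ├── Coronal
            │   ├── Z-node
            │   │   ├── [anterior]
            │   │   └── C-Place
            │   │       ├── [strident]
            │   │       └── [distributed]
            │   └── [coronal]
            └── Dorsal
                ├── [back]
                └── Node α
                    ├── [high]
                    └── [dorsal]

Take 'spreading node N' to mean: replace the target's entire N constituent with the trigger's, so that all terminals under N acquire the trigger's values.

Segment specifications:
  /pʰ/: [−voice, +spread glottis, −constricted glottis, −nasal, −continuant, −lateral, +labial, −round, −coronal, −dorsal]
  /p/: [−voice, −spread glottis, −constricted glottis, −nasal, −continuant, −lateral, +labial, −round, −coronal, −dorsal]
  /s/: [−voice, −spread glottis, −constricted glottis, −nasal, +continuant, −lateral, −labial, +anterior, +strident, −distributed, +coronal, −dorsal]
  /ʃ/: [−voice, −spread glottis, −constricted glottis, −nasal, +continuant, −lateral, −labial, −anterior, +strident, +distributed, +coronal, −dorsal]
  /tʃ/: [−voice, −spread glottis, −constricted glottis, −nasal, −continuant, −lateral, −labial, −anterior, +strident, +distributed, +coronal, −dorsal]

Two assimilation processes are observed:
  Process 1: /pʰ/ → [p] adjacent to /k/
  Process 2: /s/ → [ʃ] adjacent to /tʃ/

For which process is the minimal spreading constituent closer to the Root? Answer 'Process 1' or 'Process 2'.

Process 1 alters [spread glottis]; the lowest dominating node is [spread glottis] (depth 2 from Root).
Process 2: the features that change are [anterior], [distributed]; the minimal node is Z-node (depth 5).
[spread glottis] is closer to Root than Z-node, so Process 1 spreads the higher node.

Process 1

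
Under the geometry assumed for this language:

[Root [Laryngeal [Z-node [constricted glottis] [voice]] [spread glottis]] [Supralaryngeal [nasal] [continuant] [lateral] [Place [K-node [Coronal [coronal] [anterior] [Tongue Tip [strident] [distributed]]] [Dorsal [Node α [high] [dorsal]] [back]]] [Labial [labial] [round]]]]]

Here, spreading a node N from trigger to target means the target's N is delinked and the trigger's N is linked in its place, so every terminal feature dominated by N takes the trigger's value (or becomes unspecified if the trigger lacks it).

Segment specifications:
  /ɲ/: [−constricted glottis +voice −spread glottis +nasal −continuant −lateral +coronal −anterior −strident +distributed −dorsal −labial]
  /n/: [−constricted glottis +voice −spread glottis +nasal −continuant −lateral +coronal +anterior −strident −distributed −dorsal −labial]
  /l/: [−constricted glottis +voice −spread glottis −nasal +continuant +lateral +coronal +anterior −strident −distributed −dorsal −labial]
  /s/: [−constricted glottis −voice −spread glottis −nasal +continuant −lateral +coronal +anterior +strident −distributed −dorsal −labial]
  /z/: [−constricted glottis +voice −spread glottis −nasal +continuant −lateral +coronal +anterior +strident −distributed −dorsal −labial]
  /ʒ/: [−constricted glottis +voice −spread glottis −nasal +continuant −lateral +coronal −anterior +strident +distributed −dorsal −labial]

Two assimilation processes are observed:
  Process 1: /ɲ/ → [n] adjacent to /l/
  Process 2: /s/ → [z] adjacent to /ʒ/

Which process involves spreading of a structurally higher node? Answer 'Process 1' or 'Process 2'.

Process 1: the features that change are [anterior], [distributed]; the minimal node is Coronal (depth 4).
Process 2: the feature that changes is [voice]; the minimal node is [voice] (depth 3).
[voice] (depth 3) sits above Coronal (depth 4), making Process 2 the one with the higher spreading node.

Process 2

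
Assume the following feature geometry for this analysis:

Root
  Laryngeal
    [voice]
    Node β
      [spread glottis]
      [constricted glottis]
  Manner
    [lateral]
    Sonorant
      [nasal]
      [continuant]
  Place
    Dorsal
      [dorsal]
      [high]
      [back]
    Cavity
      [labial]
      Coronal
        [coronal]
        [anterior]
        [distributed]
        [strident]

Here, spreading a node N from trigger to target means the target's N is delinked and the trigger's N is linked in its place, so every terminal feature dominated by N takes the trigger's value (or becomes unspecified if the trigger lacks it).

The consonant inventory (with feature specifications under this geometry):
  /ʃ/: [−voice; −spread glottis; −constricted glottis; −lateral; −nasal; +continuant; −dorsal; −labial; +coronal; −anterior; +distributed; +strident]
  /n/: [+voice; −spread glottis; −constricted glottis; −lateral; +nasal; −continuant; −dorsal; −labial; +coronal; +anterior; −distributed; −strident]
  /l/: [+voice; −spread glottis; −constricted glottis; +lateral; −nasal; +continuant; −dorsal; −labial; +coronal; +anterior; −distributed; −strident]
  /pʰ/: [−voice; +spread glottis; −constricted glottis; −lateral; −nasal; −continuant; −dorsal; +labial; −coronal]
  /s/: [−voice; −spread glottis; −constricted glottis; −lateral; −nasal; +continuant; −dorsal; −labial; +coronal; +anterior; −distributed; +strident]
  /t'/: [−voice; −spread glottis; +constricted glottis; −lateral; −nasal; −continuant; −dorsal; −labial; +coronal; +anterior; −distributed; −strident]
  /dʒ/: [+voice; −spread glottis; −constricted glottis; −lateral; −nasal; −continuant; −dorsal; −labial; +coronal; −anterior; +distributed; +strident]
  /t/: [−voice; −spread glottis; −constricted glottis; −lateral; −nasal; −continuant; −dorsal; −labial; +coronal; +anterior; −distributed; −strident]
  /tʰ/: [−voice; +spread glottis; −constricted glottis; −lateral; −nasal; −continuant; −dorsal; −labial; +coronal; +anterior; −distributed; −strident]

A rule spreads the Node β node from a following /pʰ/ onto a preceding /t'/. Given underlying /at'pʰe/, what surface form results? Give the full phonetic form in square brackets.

Terminals under Node β in this geometry: [spread glottis], [constricted glottis].
The target acquires /pʰ/'s values for everything under Node β — [+spread glottis], [−constricted glottis] — while keeping its own [voice], [lateral], [nasal], ….
The resulting bundle matches /tʰ/ in the inventory; substituting it for /t'/ gives [atʰpʰe].

[atʰpʰe]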